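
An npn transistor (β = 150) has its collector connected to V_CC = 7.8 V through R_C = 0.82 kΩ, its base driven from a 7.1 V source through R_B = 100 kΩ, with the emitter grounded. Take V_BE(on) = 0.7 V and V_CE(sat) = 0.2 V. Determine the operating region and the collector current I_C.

Assume active: I_B = (7.1 − 0.7)/100 = 0.064 mA, giving I_C = β·I_B = 9.6 mA.
But then V_CE = 7.8 − 9.6×0.82 = -0.072 V < V_CE(sat) = 0.2 V — impossible in the active region.
So the transistor is saturated. With V_CE = 0.2 V, I_C = (V_CC − 0.2)/R_C = 7.6/0.82 = 9.27 mA.
Check: β·I_B = 9.6 mA > I_C = 9.27 mA, confirming saturation.

saturation; I_C ≈ 9.3 mA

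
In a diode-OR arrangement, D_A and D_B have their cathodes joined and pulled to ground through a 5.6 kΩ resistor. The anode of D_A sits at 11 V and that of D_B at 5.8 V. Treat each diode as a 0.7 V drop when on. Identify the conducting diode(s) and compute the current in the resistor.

Only D_A conducts; I_R ≈ 1.8 mA

Assume both conduct. Then node N would need to be at both 11−0.7 = 10.3 V and 5.8−0.7 = 5.1 V, which is impossible.
Assume only D_A conducts: V_N = 11 − 0.7 = 10.3 V, so I_R = 10.3/5.6 = 1.84 mA.
Check D_B: its anode-to-cathode voltage is 5.8 − 10.3 = -4.5 V < 0.7 V, so it is off. The assumption is consistent.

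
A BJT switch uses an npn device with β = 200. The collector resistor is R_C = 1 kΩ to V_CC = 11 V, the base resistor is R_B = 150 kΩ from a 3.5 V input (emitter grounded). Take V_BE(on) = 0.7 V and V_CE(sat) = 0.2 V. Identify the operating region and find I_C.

Assume active. Base-emitter loop: I_B = (V_BB − V_BE)/R_B = (3.5 − 0.7)/150 = 0.0187 mA.
I_C = β·I_B = 200×0.0187 = 3.73 mA.
V_CE = V_CC − I_C·R_C = 11 − 3.73×1 = 7.27 V > V_CE(sat), so the active-region assumption holds.

active; I_C ≈ 3.7 mA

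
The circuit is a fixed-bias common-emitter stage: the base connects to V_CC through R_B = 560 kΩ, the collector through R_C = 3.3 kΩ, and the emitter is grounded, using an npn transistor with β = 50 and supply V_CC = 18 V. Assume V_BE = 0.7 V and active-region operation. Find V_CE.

V_CE ≈ 13 V

Base loop: V_CC = I_B·R_B + V_BE, so I_B = (18 − 0.7)/560 kΩ = 0.0309 mA.
In the active region I_C = β·I_B = 50 × 0.0309 = 1.54 mA.
Collector loop: V_CE = V_CC − I_C·R_C = 18 − 1.54×3.3 = 12.9 V.
Since V_CE = 12.9 V > V_CE(sat) ≈ 0.2 V, the transistor is in the active region as assumed.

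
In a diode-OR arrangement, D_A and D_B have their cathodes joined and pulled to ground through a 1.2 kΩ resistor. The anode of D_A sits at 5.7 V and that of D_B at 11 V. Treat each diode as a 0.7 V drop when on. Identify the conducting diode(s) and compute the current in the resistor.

Assume both conduct. Then node N would need to be at both 5.7−0.7 = 5 V and 11−0.7 = 10.3 V, which is impossible.
Assume only D_B conducts: V_N = 11 − 0.7 = 10.3 V, so I_R = 10.3/1.2 = 8.58 mA.
Check D_A: its anode-to-cathode voltage is 5.7 − 10.3 = -4.6 V < 0.7 V, so it is off. The assumption is consistent.

Only D_B conducts; I_R ≈ 8.6 mA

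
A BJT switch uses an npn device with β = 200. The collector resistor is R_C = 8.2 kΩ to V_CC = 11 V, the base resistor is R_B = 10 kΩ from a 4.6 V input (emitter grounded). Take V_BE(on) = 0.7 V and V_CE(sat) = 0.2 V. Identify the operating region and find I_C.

saturation; I_C ≈ 1.3 mA

Assume active: I_B = (4.6 − 0.7)/10 = 0.39 mA, giving I_C = β·I_B = 78 mA.
But then V_CE = 11 − 78×8.2 = -629 V < V_CE(sat) = 0.2 V — impossible in the active region.
So the transistor is saturated. With V_CE = 0.2 V, I_C = (V_CC − 0.2)/R_C = 10.8/8.2 = 1.32 mA.
Check: β·I_B = 78 mA > I_C = 1.32 mA, confirming saturation.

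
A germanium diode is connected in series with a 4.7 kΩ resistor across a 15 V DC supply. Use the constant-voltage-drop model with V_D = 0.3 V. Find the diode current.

KVL around the loop: 15 = V_D + I·R = 0.3 + I × 4.7 kΩ.
So I = (15 − 0.3) / 4.7 kΩ = 14.7 / 4.7 = 3.13 mA.

I ≈ 3.1 mA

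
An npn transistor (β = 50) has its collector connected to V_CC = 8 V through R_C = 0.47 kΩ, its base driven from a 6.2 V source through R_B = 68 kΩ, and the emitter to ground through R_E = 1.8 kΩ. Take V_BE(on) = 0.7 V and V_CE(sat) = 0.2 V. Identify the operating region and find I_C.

Assume active. Base-emitter loop: I_B = (V_BB − V_BE)/(R_B + (β+1)R_E) = (6.2 − 0.7)/(68 + 51×1.8) = 0.0344 mA.
I_C = β·I_B = 50×0.0344 = 1.72 mA.
V_CE = V_CC − I_C·R_C − I_E·R_E = 8 − 1.72×0.47 − 1.76×1.8 = 4.03 V > V_CE(sat), so the active-region assumption holds.

active; I_C ≈ 1.7 mA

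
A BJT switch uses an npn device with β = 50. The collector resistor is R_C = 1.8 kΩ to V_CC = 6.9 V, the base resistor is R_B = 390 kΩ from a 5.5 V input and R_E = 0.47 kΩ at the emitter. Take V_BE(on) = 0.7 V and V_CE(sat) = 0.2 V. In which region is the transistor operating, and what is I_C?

Assume active. Base-emitter loop: I_B = (V_BB − V_BE)/(R_B + (β+1)R_E) = (5.5 − 0.7)/(390 + 51×0.47) = 0.0116 mA.
I_C = β·I_B = 50×0.0116 = 0.58 mA.
V_CE = V_CC − I_C·R_C − I_E·R_E = 6.9 − 0.58×1.8 − 0.591×0.47 = 5.58 V > V_CE(sat), so the active-region assumption holds.

active; I_C ≈ 0.58 mA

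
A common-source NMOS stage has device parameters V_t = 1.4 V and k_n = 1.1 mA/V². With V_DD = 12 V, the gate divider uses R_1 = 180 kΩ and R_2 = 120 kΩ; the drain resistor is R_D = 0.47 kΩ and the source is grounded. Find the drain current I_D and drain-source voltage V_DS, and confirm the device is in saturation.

I_D ≈ 6.4 mA, V_DS ≈ 9 V

V_G = V_DD·R_2/(R_1+R_2) = 12×120/300 = 4.8 V. With the source grounded, V_GS = V_G = 4.8 V.
Assume saturation: I_D = (k_n/2)(V_GS − V_t)² = (1.1/2)×(4.8 − 1.4)² = 0.55×3.4² = 6.36 mA.
V_DS = V_DD − I_D·R_D = 12 − 6.36×0.47 = 9.01 V.
Saturation requires V_DS ≥ V_GS − V_t = 3.4 V; 9.01 ≥ 3.4 ✓.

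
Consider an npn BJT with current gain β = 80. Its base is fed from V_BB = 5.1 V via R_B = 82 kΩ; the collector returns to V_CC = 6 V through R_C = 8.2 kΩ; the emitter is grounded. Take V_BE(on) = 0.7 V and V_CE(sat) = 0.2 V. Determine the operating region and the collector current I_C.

saturation; I_C ≈ 0.71 mA

Assume active: I_B = (5.1 − 0.7)/82 = 0.0537 mA, giving I_C = β·I_B = 4.29 mA.
But then V_CE = 6 − 4.29×8.2 = -29.2 V < V_CE(sat) = 0.2 V — impossible in the active region.
So the transistor is saturated. With V_CE = 0.2 V, I_C = (V_CC − 0.2)/R_C = 5.8/8.2 = 0.707 mA.
Check: β·I_B = 4.29 mA > I_C = 0.707 mA, confirming saturation.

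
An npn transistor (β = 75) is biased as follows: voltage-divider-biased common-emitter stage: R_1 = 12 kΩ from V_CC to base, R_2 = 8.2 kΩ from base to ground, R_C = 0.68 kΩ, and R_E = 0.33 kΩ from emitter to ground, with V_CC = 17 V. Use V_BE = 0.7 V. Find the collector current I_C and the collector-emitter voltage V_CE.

Thevenize the base divider: V_Th = V_CC·R_2/(R_1+R_2) = 17×8.2/20.2 = 6.9 V, R_Th = R_1‖R_2 = 4.87 kΩ.
Base-emitter loop: V_Th = I_B·R_Th + V_BE + (β+1)I_B·R_E, so I_B = (6.9 − 0.7) / (4.87 + 76×0.33) = 0.207 mA.
I_C = β·I_B = 75×0.207 = 15.5 mA, and I_E = (β+1)I_B = 15.7 mA.
V_CE = V_CC − I_C·R_C − I_E·R_E = 17 − 15.5×0.68 − 15.7×0.33 = 1.25 V.
V_CE = 1.25 V > 0.2 V confirms active-region operation.

I_C ≈ 16 mA, V_CE ≈ 1.2 V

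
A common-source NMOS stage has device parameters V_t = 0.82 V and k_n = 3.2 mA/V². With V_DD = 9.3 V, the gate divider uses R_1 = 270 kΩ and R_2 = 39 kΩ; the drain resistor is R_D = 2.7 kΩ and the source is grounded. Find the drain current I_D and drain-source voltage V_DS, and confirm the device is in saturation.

I_D ≈ 0.2 mA, V_DS ≈ 8.8 V

V_G = V_DD·R_2/(R_1+R_2) = 9.3×39/309 = 1.17 V. With the source grounded, V_GS = V_G = 1.17 V.
Assume saturation: I_D = (k_n/2)(V_GS − V_t)² = (3.2/2)×(1.17 − 0.82)² = 1.6×0.354² = 0.2 mA.
V_DS = V_DD − I_D·R_D = 9.3 − 0.2×2.7 = 8.76 V.
Saturation requires V_DS ≥ V_GS − V_t = 0.354 V; 8.76 ≥ 0.354 ✓.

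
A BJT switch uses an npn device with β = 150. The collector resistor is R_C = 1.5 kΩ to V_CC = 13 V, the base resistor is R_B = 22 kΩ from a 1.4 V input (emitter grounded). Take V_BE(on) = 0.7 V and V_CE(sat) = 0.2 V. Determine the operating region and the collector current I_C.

active; I_C ≈ 4.8 mA

Assume active. Base-emitter loop: I_B = (V_BB − V_BE)/R_B = (1.4 − 0.7)/22 = 0.0318 mA.
I_C = β·I_B = 150×0.0318 = 4.77 mA.
V_CE = V_CC − I_C·R_C = 13 − 4.77×1.5 = 5.84 V > V_CE(sat), so the active-region assumption holds.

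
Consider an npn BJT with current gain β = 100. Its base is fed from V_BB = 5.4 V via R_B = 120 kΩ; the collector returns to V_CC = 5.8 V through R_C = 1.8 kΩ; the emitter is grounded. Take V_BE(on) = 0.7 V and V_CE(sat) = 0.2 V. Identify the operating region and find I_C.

Assume active: I_B = (5.4 − 0.7)/120 = 0.0392 mA, giving I_C = β·I_B = 3.92 mA.
But then V_CE = 5.8 − 3.92×1.8 = -1.25 V < V_CE(sat) = 0.2 V — impossible in the active region.
So the transistor is saturated. With V_CE = 0.2 V, I_C = (V_CC − 0.2)/R_C = 5.6/1.8 = 3.11 mA.
Check: β·I_B = 3.92 mA > I_C = 3.11 mA, confirming saturation.

saturation; I_C ≈ 3.1 mA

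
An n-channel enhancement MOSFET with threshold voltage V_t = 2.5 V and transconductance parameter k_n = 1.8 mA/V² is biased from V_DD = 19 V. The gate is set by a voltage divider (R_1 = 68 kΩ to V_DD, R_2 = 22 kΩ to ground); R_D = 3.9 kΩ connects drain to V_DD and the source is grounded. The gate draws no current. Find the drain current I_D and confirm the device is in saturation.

I_D ≈ 4.1 mA

V_G = V_DD·R_2/(R_1+R_2) = 19×22/90 = 4.64 V. With the source grounded, V_GS = V_G = 4.64 V.
Assume saturation: I_D = (k_n/2)(V_GS − V_t)² = (1.8/2)×(4.64 − 2.5)² = 0.9×2.14² = 4.14 mA.
V_DS = V_DD − I_D·R_D = 19 − 4.14×3.9 = 2.86 V.
Saturation requires V_DS ≥ V_GS − V_t = 2.14 V; 2.86 ≥ 2.14 ✓.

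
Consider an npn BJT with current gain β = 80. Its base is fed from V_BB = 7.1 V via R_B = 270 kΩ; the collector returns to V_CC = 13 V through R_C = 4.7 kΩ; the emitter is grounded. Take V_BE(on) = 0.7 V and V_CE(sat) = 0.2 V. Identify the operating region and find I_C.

Assume active. Base-emitter loop: I_B = (V_BB − V_BE)/R_B = (7.1 − 0.7)/270 = 0.0237 mA.
I_C = β·I_B = 80×0.0237 = 1.9 mA.
V_CE = V_CC − I_C·R_C = 13 − 1.9×4.7 = 4.09 V > V_CE(sat), so the active-region assumption holds.

active; I_C ≈ 1.9 mA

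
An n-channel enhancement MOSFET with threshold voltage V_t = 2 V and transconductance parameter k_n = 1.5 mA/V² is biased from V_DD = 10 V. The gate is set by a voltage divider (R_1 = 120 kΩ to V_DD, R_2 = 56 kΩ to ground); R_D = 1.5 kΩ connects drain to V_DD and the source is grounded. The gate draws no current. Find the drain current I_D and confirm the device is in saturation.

V_G = V_DD·R_2/(R_1+R_2) = 10×56/176 = 3.18 V. With the source grounded, V_GS = V_G = 3.18 V.
Assume saturation: I_D = (k_n/2)(V_GS − V_t)² = (1.5/2)×(3.18 − 2)² = 0.75×1.18² = 1.05 mA.
V_DS = V_DD − I_D·R_D = 10 − 1.05×1.5 = 8.43 V.
Saturation requires V_DS ≥ V_GS − V_t = 1.18 V; 8.43 ≥ 1.18 ✓.

I_D ≈ 1 mA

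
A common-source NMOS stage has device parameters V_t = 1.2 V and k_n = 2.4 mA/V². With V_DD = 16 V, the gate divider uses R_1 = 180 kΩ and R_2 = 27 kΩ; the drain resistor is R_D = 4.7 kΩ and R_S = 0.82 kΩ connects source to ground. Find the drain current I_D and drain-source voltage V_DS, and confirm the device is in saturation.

V_G = V_DD·R_2/(R_1+R_2) = 16×27/207 = 2.09 V.
Assume saturation: I_D = (k_n/2)(V_GS − V_t)² with V_GS = V_G − I_D·R_S = 2.09 − 0.82·I_D.
Substituting gives 0.807·I_D² − 2.75·I_D + 0.944 = 0, with roots I_D = 0.388 or 3.01 mA.
The root I_D = 3.01 mA gives V_GS = -0.385 V ≤ V_t, so take I_D = 0.388 mA.
Then V_GS = 1.77 V and V_DS = V_DD − I_D(R_D+R_S) = 16 − 0.388×5.52 = 13.9 V.
Saturation requires V_DS ≥ V_GS − V_t = 0.569 V; 13.9 ≥ 0.569 ✓.

I_D ≈ 0.39 mA, V_DS ≈ 14 V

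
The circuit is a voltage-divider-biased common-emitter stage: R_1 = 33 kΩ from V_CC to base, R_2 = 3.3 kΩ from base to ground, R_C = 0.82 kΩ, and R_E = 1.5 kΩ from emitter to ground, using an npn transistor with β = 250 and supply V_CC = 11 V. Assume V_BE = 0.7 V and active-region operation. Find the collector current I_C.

Thevenize the base divider: V_Th = V_CC·R_2/(R_1+R_2) = 11×3.3/36.3 = 1 V, R_Th = R_1‖R_2 = 3 kΩ.
Base-emitter loop: V_Th = I_B·R_Th + V_BE + (β+1)I_B·R_E, so I_B = (1 − 0.7) / (3 + 251×1.5) = 0.000791 mA.
I_C = β·I_B = 250×0.000791 = 0.198 mA, and I_E = (β+1)I_B = 0.198 mA.
V_CE = V_CC − I_C·R_C − I_E·R_E = 11 − 0.198×0.82 − 0.198×1.5 = 10.5 V.
V_CE = 10.5 V > 0.2 V confirms active-region operation.

I_C ≈ 0.2 mA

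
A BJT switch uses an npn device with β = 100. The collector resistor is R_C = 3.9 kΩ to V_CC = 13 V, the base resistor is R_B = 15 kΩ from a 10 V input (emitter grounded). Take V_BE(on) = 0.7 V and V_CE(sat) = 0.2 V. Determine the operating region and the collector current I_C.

Assume active: I_B = (10 − 0.7)/15 = 0.62 mA, giving I_C = β·I_B = 62 mA.
But then V_CE = 13 − 62×3.9 = -229 V < V_CE(sat) = 0.2 V — impossible in the active region.
So the transistor is saturated. With V_CE = 0.2 V, I_C = (V_CC − 0.2)/R_C = 12.8/3.9 = 3.28 mA.
Check: β·I_B = 62 mA > I_C = 3.28 mA, confirming saturation.

saturation; I_C ≈ 3.3 mA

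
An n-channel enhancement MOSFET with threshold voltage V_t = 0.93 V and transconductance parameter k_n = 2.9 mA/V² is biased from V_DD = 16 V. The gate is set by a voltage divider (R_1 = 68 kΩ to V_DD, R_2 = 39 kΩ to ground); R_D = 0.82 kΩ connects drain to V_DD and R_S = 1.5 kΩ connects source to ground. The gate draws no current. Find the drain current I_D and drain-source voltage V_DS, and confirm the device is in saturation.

I_D ≈ 2.4 mA, V_DS ≈ 10 V

V_G = V_DD·R_2/(R_1+R_2) = 16×39/107 = 5.83 V.
Assume saturation: I_D = (k_n/2)(V_GS − V_t)² with V_GS = V_G − I_D·R_S = 5.83 − 1.5·I_D.
Substituting gives 3.26·I_D² − 22.3·I_D + 34.8 = 0, with roots I_D = 2.41 or 4.43 mA.
The root I_D = 4.43 mA gives V_GS = -0.819 V ≤ V_t, so take I_D = 2.41 mA.
Then V_GS = 2.22 V and V_DS = V_DD − I_D(R_D+R_S) = 16 − 2.41×2.32 = 10.4 V.
Saturation requires V_DS ≥ V_GS − V_t = 1.29 V; 10.4 ≥ 1.29 ✓.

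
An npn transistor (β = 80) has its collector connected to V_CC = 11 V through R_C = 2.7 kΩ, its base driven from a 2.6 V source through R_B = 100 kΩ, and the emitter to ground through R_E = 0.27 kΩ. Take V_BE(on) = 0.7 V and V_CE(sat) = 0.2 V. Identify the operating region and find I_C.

active; I_C ≈ 1.2 mA

Assume active. Base-emitter loop: I_B = (V_BB − V_BE)/(R_B + (β+1)R_E) = (2.6 − 0.7)/(100 + 81×0.27) = 0.0156 mA.
I_C = β·I_B = 80×0.0156 = 1.25 mA.
V_CE = V_CC − I_C·R_C − I_E·R_E = 11 − 1.25×2.7 − 1.26×0.27 = 7.29 V > V_CE(sat), so the active-region assumption holds.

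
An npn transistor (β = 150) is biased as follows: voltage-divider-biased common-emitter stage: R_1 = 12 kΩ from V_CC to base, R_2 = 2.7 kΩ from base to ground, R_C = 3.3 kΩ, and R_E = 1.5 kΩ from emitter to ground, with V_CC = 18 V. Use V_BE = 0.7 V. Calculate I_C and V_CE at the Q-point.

Thevenize the base divider: V_Th = V_CC·R_2/(R_1+R_2) = 18×2.7/14.7 = 3.31 V, R_Th = R_1‖R_2 = 2.2 kΩ.
Base-emitter loop: V_Th = I_B·R_Th + V_BE + (β+1)I_B·R_E, so I_B = (3.31 − 0.7) / (2.2 + 151×1.5) = 0.0114 mA.
I_C = β·I_B = 150×0.0114 = 1.71 mA, and I_E = (β+1)I_B = 1.72 mA.
V_CE = V_CC − I_C·R_C − I_E·R_E = 18 − 1.71×3.3 − 1.72×1.5 = 9.78 V.
V_CE = 9.78 V > 0.2 V confirms active-region operation.

I_C ≈ 1.7 mA, V_CE ≈ 9.8 V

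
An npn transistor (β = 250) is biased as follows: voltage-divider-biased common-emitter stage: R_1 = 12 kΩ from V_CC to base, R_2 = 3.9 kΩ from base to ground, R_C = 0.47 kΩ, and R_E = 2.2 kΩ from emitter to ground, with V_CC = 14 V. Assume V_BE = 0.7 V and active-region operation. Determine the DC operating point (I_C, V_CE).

Thevenize the base divider: V_Th = V_CC·R_2/(R_1+R_2) = 14×3.9/15.9 = 3.43 V, R_Th = R_1‖R_2 = 2.94 kΩ.
Base-emitter loop: V_Th = I_B·R_Th + V_BE + (β+1)I_B·R_E, so I_B = (3.43 − 0.7) / (2.94 + 251×2.2) = 0.00492 mA.
I_C = β·I_B = 250×0.00492 = 1.23 mA, and I_E = (β+1)I_B = 1.24 mA.
V_CE = V_CC − I_C·R_C − I_E·R_E = 14 − 1.23×0.47 − 1.24×2.2 = 10.7 V.
V_CE = 10.7 V > 0.2 V confirms active-region operation.

I_C ≈ 1.2 mA, V_CE ≈ 11 V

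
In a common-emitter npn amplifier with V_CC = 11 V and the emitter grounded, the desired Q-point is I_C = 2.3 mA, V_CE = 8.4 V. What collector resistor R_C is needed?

R_C ≈ 1.1 kΩ

Collector loop: V_CC = I_C·R_C + V_CE.
R_C = (V_CC − V_CE)/I_C = (11 − 8.4)/2.3 = 1.13 kΩ.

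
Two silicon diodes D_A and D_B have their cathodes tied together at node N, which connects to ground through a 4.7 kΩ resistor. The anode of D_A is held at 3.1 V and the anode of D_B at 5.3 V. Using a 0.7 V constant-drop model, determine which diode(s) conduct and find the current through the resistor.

Only D_B conducts; I_R ≈ 0.98 mA

Assume both conduct. Then node N would need to be at both 3.1−0.7 = 2.4 V and 5.3−0.7 = 4.6 V, which is impossible.
Assume only D_B conducts: V_N = 5.3 − 0.7 = 4.6 V, so I_R = 4.6/4.7 = 0.979 mA.
Check D_A: its anode-to-cathode voltage is 3.1 − 4.6 = -1.5 V < 0.7 V, so it is off. The assumption is consistent.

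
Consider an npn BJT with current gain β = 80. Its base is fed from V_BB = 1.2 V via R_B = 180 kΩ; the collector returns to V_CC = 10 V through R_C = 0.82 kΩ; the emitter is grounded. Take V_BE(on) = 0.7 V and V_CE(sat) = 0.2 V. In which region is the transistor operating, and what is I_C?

active; I_C ≈ 0.22 mA

Assume active. Base-emitter loop: I_B = (V_BB − V_BE)/R_B = (1.2 − 0.7)/180 = 0.00278 mA.
I_C = β·I_B = 80×0.00278 = 0.222 mA.
V_CE = V_CC − I_C·R_C = 10 − 0.222×0.82 = 9.82 V > V_CE(sat), so the active-region assumption holds.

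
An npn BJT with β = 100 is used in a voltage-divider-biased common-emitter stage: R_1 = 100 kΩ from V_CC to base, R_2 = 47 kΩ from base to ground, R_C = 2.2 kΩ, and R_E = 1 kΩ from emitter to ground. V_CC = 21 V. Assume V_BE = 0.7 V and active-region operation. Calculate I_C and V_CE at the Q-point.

I_C ≈ 4.5 mA, V_CE ≈ 6.5 V

Thevenize the base divider: V_Th = V_CC·R_2/(R_1+R_2) = 21×47/147 = 6.71 V, R_Th = R_1‖R_2 = 32 kΩ.
Base-emitter loop: V_Th = I_B·R_Th + V_BE + (β+1)I_B·R_E, so I_B = (6.71 − 0.7) / (32 + 101×1) = 0.0452 mA.
I_C = β·I_B = 100×0.0452 = 4.52 mA, and I_E = (β+1)I_B = 4.57 mA.
V_CE = V_CC − I_C·R_C − I_E·R_E = 21 − 4.52×2.2 − 4.57×1 = 6.48 V.
V_CE = 6.48 V > 0.2 V confirms active-region operation.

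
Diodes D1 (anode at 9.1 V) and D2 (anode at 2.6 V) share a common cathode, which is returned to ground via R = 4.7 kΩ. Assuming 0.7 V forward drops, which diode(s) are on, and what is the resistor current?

Assume both conduct. Then node N would need to be at both 9.1−0.7 = 8.4 V and 2.6−0.7 = 1.9 V, which is impossible.
Assume only D1 conducts: V_N = 9.1 − 0.7 = 8.4 V, so I_R = 8.4/4.7 = 1.79 mA.
Check D2: its anode-to-cathode voltage is 2.6 − 8.4 = -5.8 V < 0.7 V, so it is off. The assumption is consistent.

Only D1 conducts; I_R ≈ 1.8 mA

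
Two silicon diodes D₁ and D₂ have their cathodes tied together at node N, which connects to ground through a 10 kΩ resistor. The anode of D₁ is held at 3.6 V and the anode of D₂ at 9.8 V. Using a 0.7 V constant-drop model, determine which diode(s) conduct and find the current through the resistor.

Assume both conduct. Then node N would need to be at both 3.6−0.7 = 2.9 V and 9.8−0.7 = 9.1 V, which is impossible.
Assume only D₂ conducts: V_N = 9.8 − 0.7 = 9.1 V, so I_R = 9.1/10 = 0.91 mA.
Check D₁: its anode-to-cathode voltage is 3.6 − 9.1 = -5.5 V < 0.7 V, so it is off. The assumption is consistent.

Only D₂ conducts; I_R ≈ 0.91 mA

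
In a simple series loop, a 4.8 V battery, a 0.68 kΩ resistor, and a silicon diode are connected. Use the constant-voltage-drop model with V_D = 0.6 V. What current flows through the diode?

KVL around the loop: 4.8 = V_D + I·R = 0.6 + I × 0.68 kΩ.
So I = (4.8 − 0.6) / 0.68 kΩ = 4.2 / 0.68 = 6.18 mA.

I ≈ 6.2 mA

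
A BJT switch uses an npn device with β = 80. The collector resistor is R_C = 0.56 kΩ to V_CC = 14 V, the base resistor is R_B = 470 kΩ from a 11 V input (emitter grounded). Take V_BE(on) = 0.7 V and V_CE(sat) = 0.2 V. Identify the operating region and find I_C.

Assume active. Base-emitter loop: I_B = (V_BB − V_BE)/R_B = (11 − 0.7)/470 = 0.0219 mA.
I_C = β·I_B = 80×0.0219 = 1.75 mA.
V_CE = V_CC − I_C·R_C = 14 − 1.75×0.56 = 13 V > V_CE(sat), so the active-region assumption holds.

active; I_C ≈ 1.8 mA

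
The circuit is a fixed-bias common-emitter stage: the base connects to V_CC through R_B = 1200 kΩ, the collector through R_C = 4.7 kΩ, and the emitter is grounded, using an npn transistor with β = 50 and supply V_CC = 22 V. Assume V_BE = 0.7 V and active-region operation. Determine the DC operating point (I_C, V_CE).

I_C ≈ 0.89 mA, V_CE ≈ 18 V

Base loop: V_CC = I_B·R_B + V_BE, so I_B = (22 − 0.7)/1200 kΩ = 0.0178 mA.
In the active region I_C = β·I_B = 50 × 0.0178 = 0.888 mA.
Collector loop: V_CE = V_CC − I_C·R_C = 22 − 0.888×4.7 = 17.8 V.
Since V_CE = 17.8 V > V_CE(sat) ≈ 0.2 V, the transistor is in the active region as assumed.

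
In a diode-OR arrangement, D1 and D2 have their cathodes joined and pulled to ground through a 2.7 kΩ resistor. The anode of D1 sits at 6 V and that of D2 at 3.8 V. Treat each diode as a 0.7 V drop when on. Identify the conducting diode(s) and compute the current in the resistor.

Assume both conduct. Then node N would need to be at both 6−0.7 = 5.3 V and 3.8−0.7 = 3.1 V, which is impossible.
Assume only D1 conducts: V_N = 6 − 0.7 = 5.3 V, so I_R = 5.3/2.7 = 1.96 mA.
Check D2: its anode-to-cathode voltage is 3.8 − 5.3 = -1.5 V < 0.7 V, so it is off. The assumption is consistent.

Only D1 conducts; I_R ≈ 2 mA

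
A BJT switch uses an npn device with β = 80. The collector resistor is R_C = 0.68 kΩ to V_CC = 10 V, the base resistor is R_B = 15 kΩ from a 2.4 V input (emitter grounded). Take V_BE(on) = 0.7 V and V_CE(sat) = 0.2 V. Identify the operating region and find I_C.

active; I_C ≈ 9.1 mA

Assume active. Base-emitter loop: I_B = (V_BB − V_BE)/R_B = (2.4 − 0.7)/15 = 0.113 mA.
I_C = β·I_B = 80×0.113 = 9.07 mA.
V_CE = V_CC − I_C·R_C = 10 − 9.07×0.68 = 3.83 V > V_CE(sat), so the active-region assumption holds.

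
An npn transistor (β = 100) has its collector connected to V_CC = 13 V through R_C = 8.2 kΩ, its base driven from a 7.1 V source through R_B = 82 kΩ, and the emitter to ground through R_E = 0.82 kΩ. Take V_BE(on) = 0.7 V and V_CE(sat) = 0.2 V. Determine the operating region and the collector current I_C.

saturation; I_C ≈ 1.4 mA

Assume active: I_B = (7.1 − 0.7)/(82 + 101×0.82) = 0.0388 mA, I_C = β·I_B = 3.88 mA.
Then V_CE = 13 − 3.88×8.2 − 3.92×0.82 = -22.1 V < 0.2 V — the active assumption fails.
Re-solve with V_CE = 0.2 V. KCL at the emitter: V_E/R_E = (V_BB−0.7−V_E)/R_B + (V_CC−0.2−V_E)/R_C, giving V_E = 1.21 V.
I_C = (V_CC − 0.2 − V_E)/R_C = (12.8 − 1.21)/8.2 = 1.41 mA.
Check: I_B = (6.4 − 1.21)/82 = 0.0633 mA, and β·I_B = 6.33 mA > I_C, confirming saturation.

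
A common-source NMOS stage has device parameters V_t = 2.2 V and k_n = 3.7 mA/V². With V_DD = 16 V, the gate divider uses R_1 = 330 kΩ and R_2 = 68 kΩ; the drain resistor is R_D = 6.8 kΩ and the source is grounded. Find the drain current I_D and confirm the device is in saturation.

I_D ≈ 0.53 mA

V_G = V_DD·R_2/(R_1+R_2) = 16×68/398 = 2.73 V. With the source grounded, V_GS = V_G = 2.73 V.
Assume saturation: I_D = (k_n/2)(V_GS − V_t)² = (3.7/2)×(2.73 − 2.2)² = 1.85×0.534² = 0.527 mA.
V_DS = V_DD − I_D·R_D = 16 − 0.527×6.8 = 12.4 V.
Saturation requires V_DS ≥ V_GS − V_t = 0.534 V; 12.4 ≥ 0.534 ✓.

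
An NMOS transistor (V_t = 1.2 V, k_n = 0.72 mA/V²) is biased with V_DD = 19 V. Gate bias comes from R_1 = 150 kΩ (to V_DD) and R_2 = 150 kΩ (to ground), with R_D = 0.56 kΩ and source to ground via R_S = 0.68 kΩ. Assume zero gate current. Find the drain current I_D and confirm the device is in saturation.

I_D ≈ 6.1 mA

V_G = V_DD·R_2/(R_1+R_2) = 19×150/300 = 9.5 V.
Assume saturation: I_D = (k_n/2)(V_GS − V_t)² with V_GS = V_G − I_D·R_S = 9.5 − 0.68·I_D.
Substituting gives 0.166·I_D² − 5.06·I_D + 24.8 = 0, with roots I_D = 6.14 or 24.3 mA.
The root I_D = 24.3 mA gives V_GS = -7.01 V ≤ V_t, so take I_D = 6.14 mA.
Then V_GS = 5.33 V and V_DS = V_DD − I_D(R_D+R_S) = 19 − 6.14×1.24 = 11.4 V.
Saturation requires V_DS ≥ V_GS − V_t = 4.13 V; 11.4 ≥ 4.13 ✓.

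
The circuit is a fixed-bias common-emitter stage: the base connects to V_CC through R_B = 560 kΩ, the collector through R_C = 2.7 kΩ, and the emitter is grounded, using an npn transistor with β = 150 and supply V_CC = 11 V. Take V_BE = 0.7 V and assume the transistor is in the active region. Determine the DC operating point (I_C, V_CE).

Base loop: V_CC = I_B·R_B + V_BE, so I_B = (11 − 0.7)/560 kΩ = 0.0184 mA.
In the active region I_C = β·I_B = 150 × 0.0184 = 2.76 mA.
Collector loop: V_CE = V_CC − I_C·R_C = 11 − 2.76×2.7 = 3.55 V.
Since V_CE = 3.55 V > V_CE(sat) ≈ 0.2 V, the transistor is in the active region as assumed.

I_C ≈ 2.8 mA, V_CE ≈ 3.6 V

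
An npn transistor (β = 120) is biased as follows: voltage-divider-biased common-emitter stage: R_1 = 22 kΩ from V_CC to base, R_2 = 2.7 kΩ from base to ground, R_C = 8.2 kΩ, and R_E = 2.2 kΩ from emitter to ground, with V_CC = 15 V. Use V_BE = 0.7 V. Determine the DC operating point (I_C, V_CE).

Thevenize the base divider: V_Th = V_CC·R_2/(R_1+R_2) = 15×2.7/24.7 = 1.64 V, R_Th = R_1‖R_2 = 2.4 kΩ.
Base-emitter loop: V_Th = I_B·R_Th + V_BE + (β+1)I_B·R_E, so I_B = (1.64 − 0.7) / (2.4 + 121×2.2) = 0.0035 mA.
I_C = β·I_B = 120×0.0035 = 0.42 mA, and I_E = (β+1)I_B = 0.423 mA.
V_CE = V_CC − I_C·R_C − I_E·R_E = 15 − 0.42×8.2 − 0.423×2.2 = 10.6 V.
V_CE = 10.6 V > 0.2 V confirms active-region operation.

I_C ≈ 0.42 mA, V_CE ≈ 11 V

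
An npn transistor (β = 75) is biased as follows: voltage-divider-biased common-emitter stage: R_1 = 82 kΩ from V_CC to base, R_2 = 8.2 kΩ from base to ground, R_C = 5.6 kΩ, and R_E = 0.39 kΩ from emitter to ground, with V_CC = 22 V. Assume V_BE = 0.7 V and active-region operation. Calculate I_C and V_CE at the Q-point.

Thevenize the base divider: V_Th = V_CC·R_2/(R_1+R_2) = 22×8.2/90.2 = 2 V, R_Th = R_1‖R_2 = 7.45 kΩ.
Base-emitter loop: V_Th = I_B·R_Th + V_BE + (β+1)I_B·R_E, so I_B = (2 − 0.7) / (7.45 + 76×0.39) = 0.035 mA.
I_C = β·I_B = 75×0.035 = 2.63 mA, and I_E = (β+1)I_B = 2.66 mA.
V_CE = V_CC − I_C·R_C − I_E·R_E = 22 − 2.63×5.6 − 2.66×0.39 = 6.24 V.
V_CE = 6.24 V > 0.2 V confirms active-region operation.

I_C ≈ 2.6 mA, V_CE ≈ 6.2 V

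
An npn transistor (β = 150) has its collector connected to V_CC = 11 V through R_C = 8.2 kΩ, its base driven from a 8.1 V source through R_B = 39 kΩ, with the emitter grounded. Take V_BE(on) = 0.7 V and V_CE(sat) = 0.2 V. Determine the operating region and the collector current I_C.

saturation; I_C ≈ 1.3 mA

Assume active: I_B = (8.1 − 0.7)/39 = 0.19 mA, giving I_C = β·I_B = 28.5 mA.
But then V_CE = 11 − 28.5×8.2 = -222 V < V_CE(sat) = 0.2 V — impossible in the active region.
So the transistor is saturated. With V_CE = 0.2 V, I_C = (V_CC − 0.2)/R_C = 10.8/8.2 = 1.32 mA.
Check: β·I_B = 28.5 mA > I_C = 1.32 mA, confirming saturation.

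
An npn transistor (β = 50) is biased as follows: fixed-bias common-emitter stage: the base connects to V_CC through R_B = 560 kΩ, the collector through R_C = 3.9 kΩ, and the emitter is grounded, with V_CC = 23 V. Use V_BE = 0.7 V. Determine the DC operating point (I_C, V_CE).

I_C ≈ 2 mA, V_CE ≈ 15 V

Base loop: V_CC = I_B·R_B + V_BE, so I_B = (23 − 0.7)/560 kΩ = 0.0398 mA.
In the active region I_C = β·I_B = 50 × 0.0398 = 1.99 mA.
Collector loop: V_CE = V_CC − I_C·R_C = 23 − 1.99×3.9 = 15.2 V.
Since V_CE = 15.2 V > V_CE(sat) ≈ 0.2 V, the transistor is in the active region as assumed.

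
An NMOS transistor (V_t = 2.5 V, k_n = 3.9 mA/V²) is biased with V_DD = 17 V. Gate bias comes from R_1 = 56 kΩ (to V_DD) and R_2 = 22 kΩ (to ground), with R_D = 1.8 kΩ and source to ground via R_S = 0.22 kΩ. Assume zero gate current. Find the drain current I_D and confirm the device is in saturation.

I_D ≈ 4 mA

V_G = V_DD·R_2/(R_1+R_2) = 17×22/78 = 4.79 V.
Assume saturation: I_D = (k_n/2)(V_GS − V_t)² with V_GS = V_G − I_D·R_S = 4.79 − 0.22·I_D.
Substituting gives 0.0944·I_D² − 2.97·I_D + 10.3 = 0, with roots I_D = 3.96 or 27.5 mA.
The root I_D = 27.5 mA gives V_GS = -1.26 V ≤ V_t, so take I_D = 3.96 mA.
Then V_GS = 3.92 V and V_DS = V_DD − I_D(R_D+R_S) = 17 − 3.96×2.02 = 9.01 V.
Saturation requires V_DS ≥ V_GS − V_t = 1.42 V; 9.01 ≥ 1.42 ✓.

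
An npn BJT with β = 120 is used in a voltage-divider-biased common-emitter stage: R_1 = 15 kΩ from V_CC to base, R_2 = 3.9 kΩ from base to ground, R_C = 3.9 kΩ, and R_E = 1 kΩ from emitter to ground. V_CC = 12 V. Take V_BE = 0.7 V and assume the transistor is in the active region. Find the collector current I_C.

I_C ≈ 1.7 mA

Thevenize the base divider: V_Th = V_CC·R_2/(R_1+R_2) = 12×3.9/18.9 = 2.48 V, R_Th = R_1‖R_2 = 3.1 kΩ.
Base-emitter loop: V_Th = I_B·R_Th + V_BE + (β+1)I_B·R_E, so I_B = (2.48 − 0.7) / (3.1 + 121×1) = 0.0143 mA.
I_C = β·I_B = 120×0.0143 = 1.72 mA, and I_E = (β+1)I_B = 1.73 mA.
V_CE = V_CC − I_C·R_C − I_E·R_E = 12 − 1.72×3.9 − 1.73×1 = 3.57 V.
V_CE = 3.57 V > 0.2 V confirms active-region operation.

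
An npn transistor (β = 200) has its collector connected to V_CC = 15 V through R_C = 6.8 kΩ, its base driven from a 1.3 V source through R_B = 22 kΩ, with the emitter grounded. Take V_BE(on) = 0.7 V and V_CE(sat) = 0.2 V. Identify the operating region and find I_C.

Assume active: I_B = (1.3 − 0.7)/22 = 0.0273 mA, giving I_C = β·I_B = 5.45 mA.
But then V_CE = 15 − 5.45×6.8 = -22.1 V < V_CE(sat) = 0.2 V — impossible in the active region.
So the transistor is saturated. With V_CE = 0.2 V, I_C = (V_CC − 0.2)/R_C = 14.8/6.8 = 2.18 mA.
Check: β·I_B = 5.45 mA > I_C = 2.18 mA, confirming saturation.

saturation; I_C ≈ 2.2 mA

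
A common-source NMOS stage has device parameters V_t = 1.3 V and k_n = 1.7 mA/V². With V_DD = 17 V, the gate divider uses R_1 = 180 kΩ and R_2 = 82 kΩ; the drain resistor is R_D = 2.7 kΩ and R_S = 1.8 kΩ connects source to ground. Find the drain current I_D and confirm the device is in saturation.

I_D ≈ 1.5 mA

V_G = V_DD·R_2/(R_1+R_2) = 17×82/262 = 5.32 V.
Assume saturation: I_D = (k_n/2)(V_GS − V_t)² with V_GS = V_G − I_D·R_S = 5.32 − 1.8·I_D.
Substituting gives 2.75·I_D² − 13.3·I_D + 13.7 = 0, with roots I_D = 1.5 or 3.33 mA.
The root I_D = 3.33 mA gives V_GS = -0.68 V ≤ V_t, so take I_D = 1.5 mA.
Then V_GS = 2.63 V and V_DS = V_DD − I_D(R_D+R_S) = 17 − 1.5×4.5 = 10.3 V.
Saturation requires V_DS ≥ V_GS − V_t = 1.33 V; 10.3 ≥ 1.33 ✓.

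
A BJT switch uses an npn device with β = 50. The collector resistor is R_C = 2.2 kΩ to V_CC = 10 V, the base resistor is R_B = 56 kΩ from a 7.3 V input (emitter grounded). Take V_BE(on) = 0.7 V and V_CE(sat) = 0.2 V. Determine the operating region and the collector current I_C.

saturation; I_C ≈ 4.5 mA

Assume active: I_B = (7.3 − 0.7)/56 = 0.118 mA, giving I_C = β·I_B = 5.89 mA.
But then V_CE = 10 − 5.89×2.2 = -2.96 V < V_CE(sat) = 0.2 V — impossible in the active region.
So the transistor is saturated. With V_CE = 0.2 V, I_C = (V_CC − 0.2)/R_C = 9.8/2.2 = 4.45 mA.
Check: β·I_B = 5.89 mA > I_C = 4.45 mA, confirming saturation.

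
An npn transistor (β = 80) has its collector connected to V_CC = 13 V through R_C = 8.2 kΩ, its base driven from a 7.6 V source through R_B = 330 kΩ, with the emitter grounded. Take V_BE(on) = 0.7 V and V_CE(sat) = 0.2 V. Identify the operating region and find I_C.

saturation; I_C ≈ 1.6 mA

Assume active: I_B = (7.6 − 0.7)/330 = 0.0209 mA, giving I_C = β·I_B = 1.67 mA.
But then V_CE = 13 − 1.67×8.2 = -0.716 V < V_CE(sat) = 0.2 V — impossible in the active region.
So the transistor is saturated. With V_CE = 0.2 V, I_C = (V_CC − 0.2)/R_C = 12.8/8.2 = 1.56 mA.
Check: β·I_B = 1.67 mA > I_C = 1.56 mA, confirming saturation.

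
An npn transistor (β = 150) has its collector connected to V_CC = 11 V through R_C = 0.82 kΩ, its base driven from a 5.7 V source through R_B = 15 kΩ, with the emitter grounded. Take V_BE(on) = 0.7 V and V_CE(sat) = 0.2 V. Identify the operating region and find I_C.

saturation; I_C ≈ 13 mA

Assume active: I_B = (5.7 − 0.7)/15 = 0.333 mA, giving I_C = β·I_B = 50 mA.
But then V_CE = 11 − 50×0.82 = -30 V < V_CE(sat) = 0.2 V — impossible in the active region.
So the transistor is saturated. With V_CE = 0.2 V, I_C = (V_CC − 0.2)/R_C = 10.8/0.82 = 13.2 mA.
Check: β·I_B = 50 mA > I_C = 13.2 mA, confirming saturation.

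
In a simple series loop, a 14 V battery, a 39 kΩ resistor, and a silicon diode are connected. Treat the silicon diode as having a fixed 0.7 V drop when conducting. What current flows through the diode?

KVL around the loop: 14 = V_D + I·R = 0.7 + I × 39 kΩ.
So I = (14 − 0.7) / 39 kΩ = 13.3 / 39 = 0.341 mA.

I ≈ 0.34 mA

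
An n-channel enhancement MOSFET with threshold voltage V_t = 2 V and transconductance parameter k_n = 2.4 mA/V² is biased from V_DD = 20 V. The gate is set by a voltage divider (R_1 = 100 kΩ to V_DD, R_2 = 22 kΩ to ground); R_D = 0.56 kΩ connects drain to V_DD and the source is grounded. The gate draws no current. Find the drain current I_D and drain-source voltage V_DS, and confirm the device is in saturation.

I_D ≈ 3.1 mA, V_DS ≈ 18 V

V_G = V_DD·R_2/(R_1+R_2) = 20×22/122 = 3.61 V. With the source grounded, V_GS = V_G = 3.61 V.
Assume saturation: I_D = (k_n/2)(V_GS − V_t)² = (2.4/2)×(3.61 − 2)² = 1.2×1.61² = 3.1 mA.
V_DS = V_DD − I_D·R_D = 20 − 3.1×0.56 = 18.3 V.
Saturation requires V_DS ≥ V_GS − V_t = 1.61 V; 18.3 ≥ 1.61 ✓.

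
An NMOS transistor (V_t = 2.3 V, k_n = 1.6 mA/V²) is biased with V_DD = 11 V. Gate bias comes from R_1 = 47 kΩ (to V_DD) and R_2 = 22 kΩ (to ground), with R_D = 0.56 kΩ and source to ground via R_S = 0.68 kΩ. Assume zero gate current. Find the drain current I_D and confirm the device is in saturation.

I_D ≈ 0.55 mA

V_G = V_DD·R_2/(R_1+R_2) = 11×22/69 = 3.51 V.
Assume saturation: I_D = (k_n/2)(V_GS − V_t)² with V_GS = V_G − I_D·R_S = 3.51 − 0.68·I_D.
Substituting gives 0.37·I_D² − 2.31·I_D + 1.17 = 0, with roots I_D = 0.553 or 5.7 mA.
The root I_D = 5.7 mA gives V_GS = -0.37 V ≤ V_t, so take I_D = 0.553 mA.
Then V_GS = 3.13 V and V_DS = V_DD − I_D(R_D+R_S) = 11 − 0.553×1.24 = 10.3 V.
Saturation requires V_DS ≥ V_GS − V_t = 0.831 V; 10.3 ≥ 0.831 ✓.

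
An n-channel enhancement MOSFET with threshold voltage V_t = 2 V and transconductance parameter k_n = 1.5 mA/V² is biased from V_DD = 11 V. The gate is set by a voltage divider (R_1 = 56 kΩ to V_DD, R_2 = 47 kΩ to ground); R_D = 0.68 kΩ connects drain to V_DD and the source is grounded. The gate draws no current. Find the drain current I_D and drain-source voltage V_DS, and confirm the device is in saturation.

I_D ≈ 6.8 mA, V_DS ≈ 6.4 V

V_G = V_DD·R_2/(R_1+R_2) = 11×47/103 = 5.02 V. With the source grounded, V_GS = V_G = 5.02 V.
Assume saturation: I_D = (k_n/2)(V_GS − V_t)² = (1.5/2)×(5.02 − 2)² = 0.75×3.02² = 6.84 mA.
V_DS = V_DD − I_D·R_D = 11 − 6.84×0.68 = 6.35 V.
Saturation requires V_DS ≥ V_GS − V_t = 3.02 V; 6.35 ≥ 3.02 ✓.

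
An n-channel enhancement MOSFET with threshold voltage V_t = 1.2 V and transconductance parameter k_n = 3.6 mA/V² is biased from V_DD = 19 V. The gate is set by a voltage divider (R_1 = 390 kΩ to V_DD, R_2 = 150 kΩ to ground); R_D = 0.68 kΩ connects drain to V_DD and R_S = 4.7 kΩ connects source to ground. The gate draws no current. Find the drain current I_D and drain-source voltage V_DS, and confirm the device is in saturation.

I_D ≈ 0.73 mA, V_DS ≈ 15 V

V_G = V_DD·R_2/(R_1+R_2) = 19×150/540 = 5.28 V.
Assume saturation: I_D = (k_n/2)(V_GS − V_t)² with V_GS = V_G − I_D·R_S = 5.28 − 4.7·I_D.
Substituting gives 39.8·I_D² − 70·I_D + 29.9 = 0, with roots I_D = 0.732 or 1.03 mA.
The root I_D = 1.03 mA gives V_GS = 0.444 V ≤ V_t, so take I_D = 0.732 mA.
Then V_GS = 1.84 V and V_DS = V_DD − I_D(R_D+R_S) = 19 − 0.732×5.38 = 15.1 V.
Saturation requires V_DS ≥ V_GS − V_t = 0.638 V; 15.1 ≥ 0.638 ✓.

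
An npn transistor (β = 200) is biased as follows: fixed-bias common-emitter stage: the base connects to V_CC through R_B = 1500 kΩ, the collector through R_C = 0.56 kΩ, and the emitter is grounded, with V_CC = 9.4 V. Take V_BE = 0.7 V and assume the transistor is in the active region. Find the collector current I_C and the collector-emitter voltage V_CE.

I_C ≈ 1.2 mA, V_CE ≈ 8.8 V

Base loop: V_CC = I_B·R_B + V_BE, so I_B = (9.4 − 0.7)/1500 kΩ = 0.0058 mA.
In the active region I_C = β·I_B = 200 × 0.0058 = 1.16 mA.
Collector loop: V_CE = V_CC − I_C·R_C = 9.4 − 1.16×0.56 = 8.75 V.
Since V_CE = 8.75 V > V_CE(sat) ≈ 0.2 V, the transistor is in the active region as assumed.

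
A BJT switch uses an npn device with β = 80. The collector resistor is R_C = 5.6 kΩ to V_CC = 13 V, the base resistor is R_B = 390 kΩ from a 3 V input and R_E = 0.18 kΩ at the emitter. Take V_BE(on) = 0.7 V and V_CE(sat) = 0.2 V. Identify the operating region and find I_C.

Assume active. Base-emitter loop: I_B = (V_BB − V_BE)/(R_B + (β+1)R_E) = (3 − 0.7)/(390 + 81×0.18) = 0.00568 mA.
I_C = β·I_B = 80×0.00568 = 0.455 mA.
V_CE = V_CC − I_C·R_C − I_E·R_E = 13 − 0.455×5.6 − 0.46×0.18 = 10.4 V > V_CE(sat), so the active-region assumption holds.

active; I_C ≈ 0.45 mA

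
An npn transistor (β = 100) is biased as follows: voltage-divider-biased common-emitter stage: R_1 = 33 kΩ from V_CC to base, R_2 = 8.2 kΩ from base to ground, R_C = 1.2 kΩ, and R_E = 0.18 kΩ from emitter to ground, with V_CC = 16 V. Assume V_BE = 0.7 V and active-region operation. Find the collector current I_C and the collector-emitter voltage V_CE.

Thevenize the base divider: V_Th = V_CC·R_2/(R_1+R_2) = 16×8.2/41.2 = 3.18 V, R_Th = R_1‖R_2 = 6.57 kΩ.
Base-emitter loop: V_Th = I_B·R_Th + V_BE + (β+1)I_B·R_E, so I_B = (3.18 − 0.7) / (6.57 + 101×0.18) = 0.1 mA.
I_C = β·I_B = 100×0.1 = 10 mA, and I_E = (β+1)I_B = 10.1 mA.
V_CE = V_CC − I_C·R_C − I_E·R_E = 16 − 10×1.2 − 10.1×0.18 = 2.13 V.
V_CE = 2.13 V > 0.2 V confirms active-region operation.

I_C ≈ 10 mA, V_CE ≈ 2.1 V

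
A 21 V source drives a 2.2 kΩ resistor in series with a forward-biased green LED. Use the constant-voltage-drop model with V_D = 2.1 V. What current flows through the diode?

I ≈ 8.6 mA

KVL around the loop: 21 = V_D + I·R = 2.1 + I × 2.2 kΩ.
So I = (21 − 2.1) / 2.2 kΩ = 18.9 / 2.2 = 8.59 mA.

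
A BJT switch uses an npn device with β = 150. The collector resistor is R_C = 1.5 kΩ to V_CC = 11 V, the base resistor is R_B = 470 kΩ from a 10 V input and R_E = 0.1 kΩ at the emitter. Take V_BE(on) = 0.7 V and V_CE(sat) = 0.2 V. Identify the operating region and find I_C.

Assume active. Base-emitter loop: I_B = (V_BB − V_BE)/(R_B + (β+1)R_E) = (10 − 0.7)/(470 + 151×0.1) = 0.0192 mA.
I_C = β·I_B = 150×0.0192 = 2.88 mA.
V_CE = V_CC − I_C·R_C − I_E·R_E = 11 − 2.88×1.5 − 2.89×0.1 = 6.4 V > V_CE(sat), so the active-region assumption holds.

active; I_C ≈ 2.9 mA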